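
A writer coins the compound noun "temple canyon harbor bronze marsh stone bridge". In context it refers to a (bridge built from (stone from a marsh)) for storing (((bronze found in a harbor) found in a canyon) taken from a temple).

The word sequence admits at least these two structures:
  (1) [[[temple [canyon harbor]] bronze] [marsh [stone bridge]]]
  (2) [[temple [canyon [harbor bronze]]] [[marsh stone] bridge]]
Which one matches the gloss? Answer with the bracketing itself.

[[temple [canyon [harbor bronze]]] [[marsh stone] bridge]]

The paraphrase's head is the "bridge" part ("marsh stone bridge"); its modifier is "temple canyon harbor bronze".
That top-level split, carried through the inner groups, gives [[temple [canyon [harbor bronze]]] [[marsh stone] bridge]].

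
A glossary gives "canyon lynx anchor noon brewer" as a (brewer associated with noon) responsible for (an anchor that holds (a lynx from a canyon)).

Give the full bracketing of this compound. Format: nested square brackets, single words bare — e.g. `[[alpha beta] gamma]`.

[[[canyon lynx] anchor] [noon brewer]]

The outermost head in the paraphrase is "brewer" (specifically "noon brewer"), modified by "canyon lynx anchor".
Within "canyon lynx anchor", the head is "anchor" and the modifier is "canyon lynx".
Within "canyon lynx", the head is "lynx" and the modifier is "canyon".
Within "noon brewer", the head is "brewer" and the modifier is "noon".
Assembled: [[[canyon lynx] anchor] [noon brewer]].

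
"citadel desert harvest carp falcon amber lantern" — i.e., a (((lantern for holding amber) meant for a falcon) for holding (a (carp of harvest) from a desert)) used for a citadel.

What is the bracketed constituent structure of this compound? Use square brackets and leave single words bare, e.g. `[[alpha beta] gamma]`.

[citadel [[desert [harvest carp]] [falcon [amber lantern]]]]

At the top level: head "lantern" (specifically "desert harvest carp falcon amber lantern"); modifier "citadel".
Inside "desert harvest carp falcon amber lantern": head "lantern" (specifically "falcon amber lantern"), modifier "desert harvest carp".
Inside "desert harvest carp": head "carp" (specifically "harvest carp"), modifier "desert".
Inside "harvest carp": head "carp", modifier "harvest".
Inside "falcon amber lantern": head "lantern" (specifically "amber lantern"), modifier "falcon".
Inside "amber lantern": head "lantern", modifier "amber".
Assembled: [citadel [[desert [harvest carp]] [falcon [amber lantern]]]].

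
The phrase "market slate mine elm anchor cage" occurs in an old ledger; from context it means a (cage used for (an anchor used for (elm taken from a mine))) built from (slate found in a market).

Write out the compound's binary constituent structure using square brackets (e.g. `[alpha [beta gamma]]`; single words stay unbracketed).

Whole compound: head "cage" (specifically "mine elm anchor cage"), modifier "market slate".
Inside "market slate": head "slate", modifier "market".
Inside "mine elm anchor cage": head "cage", modifier "mine elm anchor".
Inside "mine elm anchor": head "anchor", modifier "mine elm".
Inside "mine elm": head "elm", modifier "mine".
Putting it together: [[market slate] [[[mine elm] anchor] cage]].

[[market slate] [[[mine elm] anchor] cage]]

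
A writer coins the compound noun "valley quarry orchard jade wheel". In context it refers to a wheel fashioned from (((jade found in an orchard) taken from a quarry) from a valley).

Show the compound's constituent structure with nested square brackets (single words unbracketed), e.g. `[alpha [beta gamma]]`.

[[valley [quarry [orchard jade]]] wheel]

At the top level: head "wheel"; modifier "valley quarry orchard jade".
"valley quarry orchard jade" → head "jade" (specifically "quarry orchard jade"), modifier "valley".
"quarry orchard jade" → head "jade" (specifically "orchard jade"), modifier "quarry".
"orchard jade" → head "jade", modifier "orchard".
Assembled: [[valley [quarry [orchard jade]]] wheel].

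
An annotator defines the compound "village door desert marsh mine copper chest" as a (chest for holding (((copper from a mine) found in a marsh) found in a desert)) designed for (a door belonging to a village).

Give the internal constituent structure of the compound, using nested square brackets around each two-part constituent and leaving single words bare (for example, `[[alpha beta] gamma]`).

Whole compound: head "chest" (specifically "desert marsh mine copper chest"), modifier "village door".
Inside "village door": head "door", modifier "village".
Inside "desert marsh mine copper chest": head "chest", modifier "desert marsh mine copper".
Inside "desert marsh mine copper": head "copper" (specifically "marsh mine copper"), modifier "desert".
Inside "marsh mine copper": head "copper" (specifically "mine copper"), modifier "marsh".
Inside "mine copper": head "copper", modifier "mine".
So the structure is [[village door] [[desert [marsh [mine copper]]] chest]].

[[village door] [[desert [marsh [mine copper]]] chest]]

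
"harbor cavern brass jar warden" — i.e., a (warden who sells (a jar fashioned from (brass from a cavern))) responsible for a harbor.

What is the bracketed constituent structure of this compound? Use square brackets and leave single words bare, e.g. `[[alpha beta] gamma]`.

At the top level: head "warden" (specifically "cavern brass jar warden"); modifier "harbor".
"cavern brass jar warden" → head "warden", modifier "cavern brass jar".
"cavern brass jar" → head "jar", modifier "cavern brass".
"cavern brass" → head "brass", modifier "cavern".
Assembled: [harbor [[[cavern brass] jar] warden]].

[harbor [[[cavern brass] jar] warden]]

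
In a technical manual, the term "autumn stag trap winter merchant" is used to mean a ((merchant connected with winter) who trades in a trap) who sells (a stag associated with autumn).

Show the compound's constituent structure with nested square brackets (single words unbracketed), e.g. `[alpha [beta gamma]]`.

[[autumn stag] [trap [winter merchant]]]

Overall it is a kind of merchant (specifically "trap winter merchant"); the modifier is "autumn stag".
Inside "autumn stag": head "stag", modifier "autumn".
Inside "trap winter merchant": head "merchant" (specifically "winter merchant"), modifier "trap".
Inside "winter merchant": head "merchant", modifier "winter".
Assembled: [[autumn stag] [trap [winter merchant]]].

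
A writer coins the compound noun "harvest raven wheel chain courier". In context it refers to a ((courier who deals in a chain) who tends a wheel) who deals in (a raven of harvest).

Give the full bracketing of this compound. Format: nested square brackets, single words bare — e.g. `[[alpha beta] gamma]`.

[[harvest raven] [wheel [chain courier]]]

Overall it is a kind of courier (specifically "wheel chain courier"); the modifier is "harvest raven".
"harvest raven" → head "raven", modifier "harvest".
"wheel chain courier" → head "courier" (specifically "chain courier"), modifier "wheel".
"chain courier" → head "courier", modifier "chain".
So the structure is [[harvest raven] [wheel [chain courier]]].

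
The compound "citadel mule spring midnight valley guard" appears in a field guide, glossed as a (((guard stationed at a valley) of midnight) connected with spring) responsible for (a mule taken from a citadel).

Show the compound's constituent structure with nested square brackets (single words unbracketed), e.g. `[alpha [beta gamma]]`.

Whole compound: head "guard" (specifically "spring midnight valley guard"), modifier "citadel mule".
Inside "citadel mule": head "mule", modifier "citadel".
Inside "spring midnight valley guard": head "guard" (specifically "midnight valley guard"), modifier "spring".
Inside "midnight valley guard": head "guard" (specifically "valley guard"), modifier "midnight".
Inside "valley guard": head "guard", modifier "valley".
So the structure is [[citadel mule] [spring [midnight [valley guard]]]].

[[citadel mule] [spring [midnight [valley guard]]]]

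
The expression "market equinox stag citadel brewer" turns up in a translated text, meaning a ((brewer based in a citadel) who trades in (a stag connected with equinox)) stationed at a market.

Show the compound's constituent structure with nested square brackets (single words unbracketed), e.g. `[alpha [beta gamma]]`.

[market [[equinox stag] [citadel brewer]]]

The outermost head in the paraphrase is "brewer" (specifically "equinox stag citadel brewer"), modified by "market".
"equinox stag citadel brewer" → head "brewer" (specifically "citadel brewer"), modifier "equinox stag".
"equinox stag" → head "stag", modifier "equinox".
"citadel brewer" → head "brewer", modifier "citadel".
So the structure is [market [[equinox stag] [citadel brewer]]].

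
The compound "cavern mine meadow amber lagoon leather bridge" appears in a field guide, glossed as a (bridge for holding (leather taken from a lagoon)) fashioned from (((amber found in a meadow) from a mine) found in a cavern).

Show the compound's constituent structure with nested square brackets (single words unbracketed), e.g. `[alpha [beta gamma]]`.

[[cavern [mine [meadow amber]]] [[lagoon leather] bridge]]

Whole compound: head "bridge" (specifically "lagoon leather bridge"), modifier "cavern mine meadow amber".
Within "cavern mine meadow amber", the head is "amber" (specifically "mine meadow amber") and the modifier is "cavern".
Within "mine meadow amber", the head is "amber" (specifically "meadow amber") and the modifier is "mine".
Within "meadow amber", the head is "amber" and the modifier is "meadow".
Within "lagoon leather bridge", the head is "bridge" and the modifier is "lagoon leather".
Within "lagoon leather", the head is "leather" and the modifier is "lagoon".
So the structure is [[cavern [mine [meadow amber]]] [[lagoon leather] bridge]].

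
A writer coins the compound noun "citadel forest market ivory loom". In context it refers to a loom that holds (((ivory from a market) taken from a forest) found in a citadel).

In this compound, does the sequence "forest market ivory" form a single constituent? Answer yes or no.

The paraphrase groups the words so that "forest market ivory" is one unit: it corresponds to a single parenthesized sub-phrase.
The full structure is [[citadel [forest [market ivory]]] loom], in which [forest market ivory] is a constituent.

yes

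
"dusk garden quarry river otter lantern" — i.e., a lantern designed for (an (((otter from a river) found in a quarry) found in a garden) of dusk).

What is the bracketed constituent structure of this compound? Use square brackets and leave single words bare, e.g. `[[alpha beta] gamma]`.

At the top level: head "lantern"; modifier "dusk garden quarry river otter".
Within "dusk garden quarry river otter", the head is "otter" (specifically "garden quarry river otter") and the modifier is "dusk".
Within "garden quarry river otter", the head is "otter" (specifically "quarry river otter") and the modifier is "garden".
Within "quarry river otter", the head is "otter" (specifically "river otter") and the modifier is "quarry".
Within "river otter", the head is "otter" and the modifier is "river".
Putting it together: [[dusk [garden [quarry [river otter]]]] lantern].

[[dusk [garden [quarry [river otter]]]] lantern]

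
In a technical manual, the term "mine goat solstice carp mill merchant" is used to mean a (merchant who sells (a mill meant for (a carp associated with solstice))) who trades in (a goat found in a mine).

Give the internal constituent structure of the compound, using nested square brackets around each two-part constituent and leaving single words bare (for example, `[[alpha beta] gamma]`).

The outermost head in the paraphrase is "merchant" (specifically "solstice carp mill merchant"), modified by "mine goat".
"mine goat" → head "goat", modifier "mine".
"solstice carp mill merchant" → head "merchant", modifier "solstice carp mill".
"solstice carp mill" → head "mill", modifier "solstice carp".
"solstice carp" → head "carp", modifier "solstice".
Assembled: [[mine goat] [[[solstice carp] mill] merchant]].

[[mine goat] [[[solstice carp] mill] merchant]]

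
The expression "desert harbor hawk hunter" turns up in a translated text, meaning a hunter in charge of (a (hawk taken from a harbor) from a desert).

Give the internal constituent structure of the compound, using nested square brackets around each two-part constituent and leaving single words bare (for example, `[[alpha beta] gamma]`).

[[desert [harbor hawk]] hunter]

Overall it is a kind of hunter; the modifier is "desert harbor hawk".
Inside "desert harbor hawk": head "hawk" (specifically "harbor hawk"), modifier "desert".
Inside "harbor hawk": head "hawk", modifier "harbor".
Putting it together: [[desert [harbor hawk]] hunter].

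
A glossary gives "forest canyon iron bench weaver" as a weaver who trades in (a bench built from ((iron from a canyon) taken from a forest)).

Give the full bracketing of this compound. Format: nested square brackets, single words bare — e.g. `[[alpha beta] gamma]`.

The outermost head in the paraphrase is "weaver", modified by "forest canyon iron bench".
Within "forest canyon iron bench", the head is "bench" and the modifier is "forest canyon iron".
Within "forest canyon iron", the head is "iron" (specifically "canyon iron") and the modifier is "forest".
Within "canyon iron", the head is "iron" and the modifier is "canyon".
Assembled: [[[forest [canyon iron]] bench] weaver].

[[[forest [canyon iron]] bench] weaver]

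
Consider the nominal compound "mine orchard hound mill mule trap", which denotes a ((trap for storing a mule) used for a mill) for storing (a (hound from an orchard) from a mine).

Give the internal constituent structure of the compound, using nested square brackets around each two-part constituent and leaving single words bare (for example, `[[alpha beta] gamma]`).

[[mine [orchard hound]] [mill [mule trap]]]

At the top level: head "trap" (specifically "mill mule trap"); modifier "mine orchard hound".
Within "mine orchard hound", the head is "hound" (specifically "orchard hound") and the modifier is "mine".
Within "orchard hound", the head is "hound" and the modifier is "orchard".
Within "mill mule trap", the head is "trap" (specifically "mule trap") and the modifier is "mill".
Within "mule trap", the head is "trap" and the modifier is "mule".
Assembled: [[mine [orchard hound]] [mill [mule trap]]].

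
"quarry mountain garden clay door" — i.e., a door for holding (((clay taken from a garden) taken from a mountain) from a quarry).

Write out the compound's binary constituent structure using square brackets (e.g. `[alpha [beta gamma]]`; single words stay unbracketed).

The outermost head in the paraphrase is "door", modified by "quarry mountain garden clay".
Inside "quarry mountain garden clay": head "clay" (specifically "mountain garden clay"), modifier "quarry".
Inside "mountain garden clay": head "clay" (specifically "garden clay"), modifier "mountain".
Inside "garden clay": head "clay", modifier "garden".
Assembled: [[quarry [mountain [garden clay]]] door].

[[quarry [mountain [garden clay]]] door]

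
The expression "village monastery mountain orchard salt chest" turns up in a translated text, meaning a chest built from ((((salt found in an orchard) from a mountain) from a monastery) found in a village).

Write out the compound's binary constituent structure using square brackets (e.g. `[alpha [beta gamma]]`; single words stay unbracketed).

The outermost head in the paraphrase is "chest", modified by "village monastery mountain orchard salt".
Within "village monastery mountain orchard salt", the head is "salt" (specifically "monastery mountain orchard salt") and the modifier is "village".
Within "monastery mountain orchard salt", the head is "salt" (specifically "mountain orchard salt") and the modifier is "monastery".
Within "mountain orchard salt", the head is "salt" (specifically "orchard salt") and the modifier is "mountain".
Within "orchard salt", the head is "salt" and the modifier is "orchard".
Putting it together: [[village [monastery [mountain [orchard salt]]]] chest].

[[village [monastery [mountain [orchard salt]]]] chest]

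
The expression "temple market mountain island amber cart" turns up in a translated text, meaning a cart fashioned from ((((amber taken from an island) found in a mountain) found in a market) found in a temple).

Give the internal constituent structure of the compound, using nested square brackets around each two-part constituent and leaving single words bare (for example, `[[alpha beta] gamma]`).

[[temple [market [mountain [island amber]]]] cart]

At the top level: head "cart"; modifier "temple market mountain island amber".
Within "temple market mountain island amber", the head is "amber" (specifically "market mountain island amber") and the modifier is "temple".
Within "market mountain island amber", the head is "amber" (specifically "mountain island amber") and the modifier is "market".
Within "mountain island amber", the head is "amber" (specifically "island amber") and the modifier is "mountain".
Within "island amber", the head is "amber" and the modifier is "island".
So the structure is [[temple [market [mountain [island amber]]]] cart].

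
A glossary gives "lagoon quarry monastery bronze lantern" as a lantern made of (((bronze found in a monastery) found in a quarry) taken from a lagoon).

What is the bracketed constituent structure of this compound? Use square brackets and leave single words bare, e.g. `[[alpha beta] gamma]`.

[[lagoon [quarry [monastery bronze]]] lantern]

Whole compound: head "lantern", modifier "lagoon quarry monastery bronze".
Within "lagoon quarry monastery bronze", the head is "bronze" (specifically "quarry monastery bronze") and the modifier is "lagoon".
Within "quarry monastery bronze", the head is "bronze" (specifically "monastery bronze") and the modifier is "quarry".
Within "monastery bronze", the head is "bronze" and the modifier is "monastery".
Putting it together: [[lagoon [quarry [monastery bronze]]] lantern].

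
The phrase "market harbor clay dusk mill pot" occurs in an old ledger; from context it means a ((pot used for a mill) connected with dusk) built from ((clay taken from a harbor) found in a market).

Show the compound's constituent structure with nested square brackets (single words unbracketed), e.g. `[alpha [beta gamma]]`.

[[market [harbor clay]] [dusk [mill pot]]]

Whole compound: head "pot" (specifically "dusk mill pot"), modifier "market harbor clay".
Inside "market harbor clay": head "clay" (specifically "harbor clay"), modifier "market".
Inside "harbor clay": head "clay", modifier "harbor".
Inside "dusk mill pot": head "pot" (specifically "mill pot"), modifier "dusk".
Inside "mill pot": head "pot", modifier "mill".
So the structure is [[market [harbor clay]] [dusk [mill pot]]].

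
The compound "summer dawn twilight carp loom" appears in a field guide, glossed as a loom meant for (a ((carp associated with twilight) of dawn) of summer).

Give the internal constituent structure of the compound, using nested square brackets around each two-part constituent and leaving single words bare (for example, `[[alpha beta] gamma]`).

Overall it is a kind of loom; the modifier is "summer dawn twilight carp".
Within "summer dawn twilight carp", the head is "carp" (specifically "dawn twilight carp") and the modifier is "summer".
Within "dawn twilight carp", the head is "carp" (specifically "twilight carp") and the modifier is "dawn".
Within "twilight carp", the head is "carp" and the modifier is "twilight".
Putting it together: [[summer [dawn [twilight carp]]] loom].

[[summer [dawn [twilight carp]]] loom]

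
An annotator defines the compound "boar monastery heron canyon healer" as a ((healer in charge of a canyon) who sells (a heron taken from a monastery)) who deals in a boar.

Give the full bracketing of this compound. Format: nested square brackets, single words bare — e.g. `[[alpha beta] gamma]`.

[boar [[monastery heron] [canyon healer]]]

Whole compound: head "healer" (specifically "monastery heron canyon healer"), modifier "boar".
Within "monastery heron canyon healer", the head is "healer" (specifically "canyon healer") and the modifier is "monastery heron".
Within "monastery heron", the head is "heron" and the modifier is "monastery".
Within "canyon healer", the head is "healer" and the modifier is "canyon".
Putting it together: [boar [[monastery heron] [canyon healer]]].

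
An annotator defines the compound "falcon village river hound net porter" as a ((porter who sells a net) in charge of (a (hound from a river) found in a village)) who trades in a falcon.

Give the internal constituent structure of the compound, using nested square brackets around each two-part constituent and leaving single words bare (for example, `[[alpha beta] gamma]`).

[falcon [[village [river hound]] [net porter]]]

Overall it is a kind of porter (specifically "village river hound net porter"); the modifier is "falcon".
Within "village river hound net porter", the head is "porter" (specifically "net porter") and the modifier is "village river hound".
Within "village river hound", the head is "hound" (specifically "river hound") and the modifier is "village".
Within "river hound", the head is "hound" and the modifier is "river".
Within "net porter", the head is "porter" and the modifier is "net".
Assembled: [falcon [[village [river hound]] [net porter]]].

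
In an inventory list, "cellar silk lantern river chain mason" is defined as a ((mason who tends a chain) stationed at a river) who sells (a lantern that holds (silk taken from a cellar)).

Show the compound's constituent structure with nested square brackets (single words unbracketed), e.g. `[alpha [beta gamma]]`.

The outermost head in the paraphrase is "mason" (specifically "river chain mason"), modified by "cellar silk lantern".
Within "cellar silk lantern", the head is "lantern" and the modifier is "cellar silk".
Within "cellar silk", the head is "silk" and the modifier is "cellar".
Within "river chain mason", the head is "mason" (specifically "chain mason") and the modifier is "river".
Within "chain mason", the head is "mason" and the modifier is "chain".
So the structure is [[[cellar silk] lantern] [river [chain mason]]].

[[[cellar silk] lantern] [river [chain mason]]]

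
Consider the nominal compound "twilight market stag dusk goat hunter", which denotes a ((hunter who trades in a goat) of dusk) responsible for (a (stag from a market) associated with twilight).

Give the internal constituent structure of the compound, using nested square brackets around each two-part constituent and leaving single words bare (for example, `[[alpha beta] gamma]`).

The outermost head in the paraphrase is "hunter" (specifically "dusk goat hunter"), modified by "twilight market stag".
Within "twilight market stag", the head is "stag" (specifically "market stag") and the modifier is "twilight".
Within "market stag", the head is "stag" and the modifier is "market".
Within "dusk goat hunter", the head is "hunter" (specifically "goat hunter") and the modifier is "dusk".
Within "goat hunter", the head is "hunter" and the modifier is "goat".
Putting it together: [[twilight [market stag]] [dusk [goat hunter]]].

[[twilight [market stag]] [dusk [goat hunter]]]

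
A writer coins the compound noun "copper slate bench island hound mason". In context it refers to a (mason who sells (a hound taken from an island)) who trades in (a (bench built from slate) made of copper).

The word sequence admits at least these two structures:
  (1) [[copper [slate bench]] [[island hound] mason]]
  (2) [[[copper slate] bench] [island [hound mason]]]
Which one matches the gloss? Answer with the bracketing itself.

The paraphrase's head is the "mason" part ("island hound mason"); its modifier is "copper slate bench".
That top-level split, carried through the inner groups, gives [[copper [slate bench]] [[island hound] mason]].

[[copper [slate bench]] [[island hound] mason]]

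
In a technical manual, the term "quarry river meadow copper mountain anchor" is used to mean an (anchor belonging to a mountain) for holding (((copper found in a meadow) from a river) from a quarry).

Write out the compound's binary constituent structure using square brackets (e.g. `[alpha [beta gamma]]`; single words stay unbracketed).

[[quarry [river [meadow copper]]] [mountain anchor]]

At the top level: head "anchor" (specifically "mountain anchor"); modifier "quarry river meadow copper".
Within "quarry river meadow copper", the head is "copper" (specifically "river meadow copper") and the modifier is "quarry".
Within "river meadow copper", the head is "copper" (specifically "meadow copper") and the modifier is "river".
Within "meadow copper", the head is "copper" and the modifier is "meadow".
Within "mountain anchor", the head is "anchor" and the modifier is "mountain".
Putting it together: [[quarry [river [meadow copper]]] [mountain anchor]].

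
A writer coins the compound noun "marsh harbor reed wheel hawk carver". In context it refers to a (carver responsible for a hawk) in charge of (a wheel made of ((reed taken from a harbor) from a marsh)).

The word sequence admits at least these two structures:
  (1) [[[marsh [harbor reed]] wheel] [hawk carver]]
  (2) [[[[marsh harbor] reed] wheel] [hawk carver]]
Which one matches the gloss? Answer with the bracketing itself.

The paraphrase's head is the "carver" part ("hawk carver"); its modifier is "marsh harbor reed wheel".
That top-level split, carried through the inner groups, gives [[[marsh [harbor reed]] wheel] [hawk carver]].

[[[marsh [harbor reed]] wheel] [hawk carver]]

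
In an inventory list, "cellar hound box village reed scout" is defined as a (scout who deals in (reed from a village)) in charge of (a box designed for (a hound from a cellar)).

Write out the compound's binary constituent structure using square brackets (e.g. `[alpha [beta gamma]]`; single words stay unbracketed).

[[[cellar hound] box] [[village reed] scout]]

At the top level: head "scout" (specifically "village reed scout"); modifier "cellar hound box".
Inside "cellar hound box": head "box", modifier "cellar hound".
Inside "cellar hound": head "hound", modifier "cellar".
Inside "village reed scout": head "scout", modifier "village reed".
Inside "village reed": head "reed", modifier "village".
So the structure is [[[cellar hound] box] [[village reed] scout]].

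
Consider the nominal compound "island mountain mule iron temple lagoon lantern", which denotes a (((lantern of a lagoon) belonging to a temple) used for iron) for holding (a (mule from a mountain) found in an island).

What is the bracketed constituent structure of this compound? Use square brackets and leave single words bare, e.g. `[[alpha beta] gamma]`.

[[island [mountain mule]] [iron [temple [lagoon lantern]]]]

The outermost head in the paraphrase is "lantern" (specifically "iron temple lagoon lantern"), modified by "island mountain mule".
Inside "island mountain mule": head "mule" (specifically "mountain mule"), modifier "island".
Inside "mountain mule": head "mule", modifier "mountain".
Inside "iron temple lagoon lantern": head "lantern" (specifically "temple lagoon lantern"), modifier "iron".
Inside "temple lagoon lantern": head "lantern" (specifically "lagoon lantern"), modifier "temple".
Inside "lagoon lantern": head "lantern", modifier "lagoon".
So the structure is [[island [mountain mule]] [iron [temple [lagoon lantern]]]].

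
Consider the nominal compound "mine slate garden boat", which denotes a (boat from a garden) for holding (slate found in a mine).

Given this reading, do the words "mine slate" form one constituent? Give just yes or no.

yes

The paraphrase groups the words so that "mine slate" is one unit: it corresponds to a single parenthesized sub-phrase.
The full structure is [[mine slate] [garden boat]], in which [mine slate] is a constituent.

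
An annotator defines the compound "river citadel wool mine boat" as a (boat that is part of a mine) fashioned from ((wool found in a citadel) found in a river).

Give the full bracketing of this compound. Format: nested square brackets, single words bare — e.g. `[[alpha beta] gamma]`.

[[river [citadel wool]] [mine boat]]

Whole compound: head "boat" (specifically "mine boat"), modifier "river citadel wool".
Within "river citadel wool", the head is "wool" (specifically "citadel wool") and the modifier is "river".
Within "citadel wool", the head is "wool" and the modifier is "citadel".
Within "mine boat", the head is "boat" and the modifier is "mine".
Assembled: [[river [citadel wool]] [mine boat]].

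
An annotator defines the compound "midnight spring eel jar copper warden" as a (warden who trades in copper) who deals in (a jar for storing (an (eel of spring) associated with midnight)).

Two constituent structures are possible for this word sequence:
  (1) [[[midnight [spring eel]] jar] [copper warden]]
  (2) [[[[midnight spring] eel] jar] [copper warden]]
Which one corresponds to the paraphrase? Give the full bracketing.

The paraphrase's head is the "warden" part ("copper warden"); its modifier is "midnight spring eel jar".
That top-level split, carried through the inner groups, gives [[[midnight [spring eel]] jar] [copper warden]].

[[[midnight [spring eel]] jar] [copper warden]]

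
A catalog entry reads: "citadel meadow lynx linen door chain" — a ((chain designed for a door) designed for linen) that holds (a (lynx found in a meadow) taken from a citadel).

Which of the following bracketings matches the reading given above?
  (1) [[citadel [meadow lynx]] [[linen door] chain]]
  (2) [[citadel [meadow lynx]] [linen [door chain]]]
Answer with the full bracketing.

The paraphrase's head is the "chain" part ("linen door chain"); its modifier is "citadel meadow lynx".
That top-level split, carried through the inner groups, gives [[citadel [meadow lynx]] [linen [door chain]]].

[[citadel [meadow lynx]] [linen [door chain]]]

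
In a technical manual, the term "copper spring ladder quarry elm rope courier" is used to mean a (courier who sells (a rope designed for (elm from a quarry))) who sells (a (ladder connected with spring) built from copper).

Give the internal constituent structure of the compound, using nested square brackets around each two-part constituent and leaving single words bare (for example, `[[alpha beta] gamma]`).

[[copper [spring ladder]] [[[quarry elm] rope] courier]]

Overall it is a kind of courier (specifically "quarry elm rope courier"); the modifier is "copper spring ladder".
"copper spring ladder" → head "ladder" (specifically "spring ladder"), modifier "copper".
"spring ladder" → head "ladder", modifier "spring".
"quarry elm rope courier" → head "courier", modifier "quarry elm rope".
"quarry elm rope" → head "rope", modifier "quarry elm".
"quarry elm" → head "elm", modifier "quarry".
Assembled: [[copper [spring ladder]] [[[quarry elm] rope] courier]].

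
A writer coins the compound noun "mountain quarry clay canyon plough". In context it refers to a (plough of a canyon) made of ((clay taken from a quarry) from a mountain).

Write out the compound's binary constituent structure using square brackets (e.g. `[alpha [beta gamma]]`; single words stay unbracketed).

[[mountain [quarry clay]] [canyon plough]]

The outermost head in the paraphrase is "plough" (specifically "canyon plough"), modified by "mountain quarry clay".
Within "mountain quarry clay", the head is "clay" (specifically "quarry clay") and the modifier is "mountain".
Within "quarry clay", the head is "clay" and the modifier is "quarry".
Within "canyon plough", the head is "plough" and the modifier is "canyon".
Putting it together: [[mountain [quarry clay]] [canyon plough]].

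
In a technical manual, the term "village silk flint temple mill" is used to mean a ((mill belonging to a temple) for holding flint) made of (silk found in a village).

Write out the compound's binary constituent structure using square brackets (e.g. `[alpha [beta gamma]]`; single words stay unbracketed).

The outermost head in the paraphrase is "mill" (specifically "flint temple mill"), modified by "village silk".
Inside "village silk": head "silk", modifier "village".
Inside "flint temple mill": head "mill" (specifically "temple mill"), modifier "flint".
Inside "temple mill": head "mill", modifier "temple".
Assembled: [[village silk] [flint [temple mill]]].

[[village silk] [flint [temple mill]]]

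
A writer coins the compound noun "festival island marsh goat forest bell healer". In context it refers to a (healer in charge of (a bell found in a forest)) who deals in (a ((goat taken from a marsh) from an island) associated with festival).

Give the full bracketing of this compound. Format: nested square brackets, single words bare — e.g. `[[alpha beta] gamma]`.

[[festival [island [marsh goat]]] [[forest bell] healer]]

At the top level: head "healer" (specifically "forest bell healer"); modifier "festival island marsh goat".
"festival island marsh goat" → head "goat" (specifically "island marsh goat"), modifier "festival".
"island marsh goat" → head "goat" (specifically "marsh goat"), modifier "island".
"marsh goat" → head "goat", modifier "marsh".
"forest bell healer" → head "healer", modifier "forest bell".
"forest bell" → head "bell", modifier "forest".
Putting it together: [[festival [island [marsh goat]]] [[forest bell] healer]].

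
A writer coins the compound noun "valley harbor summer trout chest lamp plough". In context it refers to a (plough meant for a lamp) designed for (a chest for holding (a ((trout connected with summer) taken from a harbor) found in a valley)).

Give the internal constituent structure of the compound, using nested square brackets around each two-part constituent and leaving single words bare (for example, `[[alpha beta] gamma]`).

At the top level: head "plough" (specifically "lamp plough"); modifier "valley harbor summer trout chest".
Within "valley harbor summer trout chest", the head is "chest" and the modifier is "valley harbor summer trout".
Within "valley harbor summer trout", the head is "trout" (specifically "harbor summer trout") and the modifier is "valley".
Within "harbor summer trout", the head is "trout" (specifically "summer trout") and the modifier is "harbor".
Within "summer trout", the head is "trout" and the modifier is "summer".
Within "lamp plough", the head is "plough" and the modifier is "lamp".
Putting it together: [[[valley [harbor [summer trout]]] chest] [lamp plough]].

[[[valley [harbor [summer trout]]] chest] [lamp plough]]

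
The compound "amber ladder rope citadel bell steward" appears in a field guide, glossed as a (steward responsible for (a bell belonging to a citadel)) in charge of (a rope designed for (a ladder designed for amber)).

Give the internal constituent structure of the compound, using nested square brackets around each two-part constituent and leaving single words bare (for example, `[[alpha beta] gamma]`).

The outermost head in the paraphrase is "steward" (specifically "citadel bell steward"), modified by "amber ladder rope".
Within "amber ladder rope", the head is "rope" and the modifier is "amber ladder".
Within "amber ladder", the head is "ladder" and the modifier is "amber".
Within "citadel bell steward", the head is "steward" and the modifier is "citadel bell".
Within "citadel bell", the head is "bell" and the modifier is "citadel".
So the structure is [[[amber ladder] rope] [[citadel bell] steward]].

[[[amber ladder] rope] [[citadel bell] steward]]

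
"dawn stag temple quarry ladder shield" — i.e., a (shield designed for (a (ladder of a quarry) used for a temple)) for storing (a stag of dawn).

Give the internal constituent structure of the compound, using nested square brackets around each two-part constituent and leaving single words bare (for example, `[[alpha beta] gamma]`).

The outermost head in the paraphrase is "shield" (specifically "temple quarry ladder shield"), modified by "dawn stag".
Within "dawn stag", the head is "stag" and the modifier is "dawn".
Within "temple quarry ladder shield", the head is "shield" and the modifier is "temple quarry ladder".
Within "temple quarry ladder", the head is "ladder" (specifically "quarry ladder") and the modifier is "temple".
Within "quarry ladder", the head is "ladder" and the modifier is "quarry".
Putting it together: [[dawn stag] [[temple [quarry ladder]] shield]].

[[dawn stag] [[temple [quarry ladder]] shield]]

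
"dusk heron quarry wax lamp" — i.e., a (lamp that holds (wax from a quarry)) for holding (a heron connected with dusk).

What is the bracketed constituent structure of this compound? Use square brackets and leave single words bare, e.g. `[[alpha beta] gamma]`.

[[dusk heron] [[quarry wax] lamp]]

Whole compound: head "lamp" (specifically "quarry wax lamp"), modifier "dusk heron".
Within "dusk heron", the head is "heron" and the modifier is "dusk".
Within "quarry wax lamp", the head is "lamp" and the modifier is "quarry wax".
Within "quarry wax", the head is "wax" and the modifier is "quarry".
Assembled: [[dusk heron] [[quarry wax] lamp]].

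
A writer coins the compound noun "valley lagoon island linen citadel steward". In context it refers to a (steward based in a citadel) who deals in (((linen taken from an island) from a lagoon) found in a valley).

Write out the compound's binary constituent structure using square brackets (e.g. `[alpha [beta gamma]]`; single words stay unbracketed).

The outermost head in the paraphrase is "steward" (specifically "citadel steward"), modified by "valley lagoon island linen".
Inside "valley lagoon island linen": head "linen" (specifically "lagoon island linen"), modifier "valley".
Inside "lagoon island linen": head "linen" (specifically "island linen"), modifier "lagoon".
Inside "island linen": head "linen", modifier "island".
Inside "citadel steward": head "steward", modifier "citadel".
So the structure is [[valley [lagoon [island linen]]] [citadel steward]].

[[valley [lagoon [island linen]]] [citadel steward]]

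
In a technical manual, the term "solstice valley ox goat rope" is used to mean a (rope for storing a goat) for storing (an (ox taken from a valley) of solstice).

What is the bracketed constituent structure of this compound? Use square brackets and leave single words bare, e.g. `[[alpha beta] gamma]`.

At the top level: head "rope" (specifically "goat rope"); modifier "solstice valley ox".
Within "solstice valley ox", the head is "ox" (specifically "valley ox") and the modifier is "solstice".
Within "valley ox", the head is "ox" and the modifier is "valley".
Within "goat rope", the head is "rope" and the modifier is "goat".
Assembled: [[solstice [valley ox]] [goat rope]].

[[solstice [valley ox]] [goat rope]]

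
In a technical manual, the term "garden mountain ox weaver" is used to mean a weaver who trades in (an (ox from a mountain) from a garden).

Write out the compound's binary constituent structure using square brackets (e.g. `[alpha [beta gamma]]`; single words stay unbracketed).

Whole compound: head "weaver", modifier "garden mountain ox".
Within "garden mountain ox", the head is "ox" (specifically "mountain ox") and the modifier is "garden".
Within "mountain ox", the head is "ox" and the modifier is "mountain".
So the structure is [[garden [mountain ox]] weaver].

[[garden [mountain ox]] weaver]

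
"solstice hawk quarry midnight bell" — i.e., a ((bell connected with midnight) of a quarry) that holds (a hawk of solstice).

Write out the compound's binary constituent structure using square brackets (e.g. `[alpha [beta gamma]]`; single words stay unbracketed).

At the top level: head "bell" (specifically "quarry midnight bell"); modifier "solstice hawk".
Within "solstice hawk", the head is "hawk" and the modifier is "solstice".
Within "quarry midnight bell", the head is "bell" (specifically "midnight bell") and the modifier is "quarry".
Within "midnight bell", the head is "bell" and the modifier is "midnight".
Assembled: [[solstice hawk] [quarry [midnight bell]]].

[[solstice hawk] [quarry [midnight bell]]]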